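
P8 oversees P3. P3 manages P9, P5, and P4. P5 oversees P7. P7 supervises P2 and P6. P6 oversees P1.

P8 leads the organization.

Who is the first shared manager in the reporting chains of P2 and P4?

P2's chain of managers is P7, P5, P3, P8. P4's chain of managers is P3, P8. The first manager that appears in both chains is P3.

P3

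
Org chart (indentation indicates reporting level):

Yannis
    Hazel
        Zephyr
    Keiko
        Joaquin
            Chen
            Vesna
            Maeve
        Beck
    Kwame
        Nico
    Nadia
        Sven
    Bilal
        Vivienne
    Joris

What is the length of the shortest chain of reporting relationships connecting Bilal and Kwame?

Bilal is 1 level below Yannis, and Kwame is 1 level below Yannis (their lowest common manager). The shortest path runs up from Bilal to Yannis and back down to Kwame: 1 + 1 = 2 links.

2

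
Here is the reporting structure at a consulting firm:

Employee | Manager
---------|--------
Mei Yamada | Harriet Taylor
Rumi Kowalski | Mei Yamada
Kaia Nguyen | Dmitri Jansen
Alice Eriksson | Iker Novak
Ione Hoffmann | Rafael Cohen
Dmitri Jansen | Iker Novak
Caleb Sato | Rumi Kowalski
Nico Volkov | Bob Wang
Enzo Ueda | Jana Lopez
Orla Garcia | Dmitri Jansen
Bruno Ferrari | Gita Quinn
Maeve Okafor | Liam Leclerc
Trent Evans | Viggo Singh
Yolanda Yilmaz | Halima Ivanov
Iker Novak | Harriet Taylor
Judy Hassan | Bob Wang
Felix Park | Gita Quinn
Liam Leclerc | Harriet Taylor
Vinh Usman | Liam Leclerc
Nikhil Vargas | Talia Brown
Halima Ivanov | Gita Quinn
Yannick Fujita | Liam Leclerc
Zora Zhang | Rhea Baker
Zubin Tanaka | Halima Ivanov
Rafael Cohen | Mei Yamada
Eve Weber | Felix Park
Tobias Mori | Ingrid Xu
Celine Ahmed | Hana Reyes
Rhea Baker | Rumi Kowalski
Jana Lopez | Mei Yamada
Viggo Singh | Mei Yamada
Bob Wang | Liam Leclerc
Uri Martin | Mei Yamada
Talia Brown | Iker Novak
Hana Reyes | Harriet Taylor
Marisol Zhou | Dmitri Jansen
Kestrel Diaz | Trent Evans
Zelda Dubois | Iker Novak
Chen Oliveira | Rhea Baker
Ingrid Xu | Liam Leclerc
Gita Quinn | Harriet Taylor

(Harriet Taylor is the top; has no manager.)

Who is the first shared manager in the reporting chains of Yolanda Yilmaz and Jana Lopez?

Yolanda Yilmaz's chain of managers is Halima Ivanov, Gita Quinn, Harriet Taylor. Jana Lopez's chain of managers is Mei Yamada, Harriet Taylor. The first manager that appears in both chains is Harriet Taylor.

Harriet Taylor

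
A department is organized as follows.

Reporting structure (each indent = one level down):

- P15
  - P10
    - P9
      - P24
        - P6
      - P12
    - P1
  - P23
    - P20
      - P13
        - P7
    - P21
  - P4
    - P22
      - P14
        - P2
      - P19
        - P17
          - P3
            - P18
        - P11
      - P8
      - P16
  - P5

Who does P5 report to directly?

P5 reports directly to P15.

P15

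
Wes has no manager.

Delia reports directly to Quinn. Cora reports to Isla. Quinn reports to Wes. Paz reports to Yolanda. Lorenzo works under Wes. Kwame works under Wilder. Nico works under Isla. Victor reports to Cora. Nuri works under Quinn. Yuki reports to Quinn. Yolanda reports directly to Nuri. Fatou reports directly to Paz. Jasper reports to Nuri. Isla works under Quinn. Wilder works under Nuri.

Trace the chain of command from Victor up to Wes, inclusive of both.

Victor -> Cora -> Isla -> Quinn -> Wes

Victor reports to Cora. Cora reports to Isla. Isla reports to Quinn. Quinn reports to Wes. Wes is at the top.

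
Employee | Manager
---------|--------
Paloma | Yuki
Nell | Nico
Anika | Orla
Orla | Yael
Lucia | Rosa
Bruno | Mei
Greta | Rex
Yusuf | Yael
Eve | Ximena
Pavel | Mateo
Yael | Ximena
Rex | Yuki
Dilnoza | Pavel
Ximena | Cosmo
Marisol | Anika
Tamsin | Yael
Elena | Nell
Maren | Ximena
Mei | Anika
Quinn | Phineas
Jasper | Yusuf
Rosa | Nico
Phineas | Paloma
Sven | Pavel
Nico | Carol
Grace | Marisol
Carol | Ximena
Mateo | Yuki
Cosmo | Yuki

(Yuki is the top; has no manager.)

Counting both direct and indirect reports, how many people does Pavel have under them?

2

Pavel directly manages Dilnoza, Sven. Dilnoza has no reports. Sven has no reports. So Pavel's organization is 2 direct reports plus everyone under them: 1 + 1 = 2.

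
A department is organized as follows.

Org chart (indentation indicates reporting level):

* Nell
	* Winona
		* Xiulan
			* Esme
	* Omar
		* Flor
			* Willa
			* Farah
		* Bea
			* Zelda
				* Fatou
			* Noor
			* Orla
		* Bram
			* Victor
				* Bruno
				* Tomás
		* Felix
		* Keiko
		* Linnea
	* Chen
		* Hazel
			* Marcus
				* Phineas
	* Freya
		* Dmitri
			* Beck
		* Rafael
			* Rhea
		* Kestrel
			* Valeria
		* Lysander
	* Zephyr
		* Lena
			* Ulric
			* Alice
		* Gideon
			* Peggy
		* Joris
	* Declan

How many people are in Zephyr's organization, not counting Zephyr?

6

Zephyr directly manages Lena, Gideon, Joris. Under Lena: Alice, Ulric (2). Under Gideon: Peggy (1). Joris has no reports. So Zephyr's organization is 3 direct reports plus everyone under them: 3 + 2 + 1 = 6.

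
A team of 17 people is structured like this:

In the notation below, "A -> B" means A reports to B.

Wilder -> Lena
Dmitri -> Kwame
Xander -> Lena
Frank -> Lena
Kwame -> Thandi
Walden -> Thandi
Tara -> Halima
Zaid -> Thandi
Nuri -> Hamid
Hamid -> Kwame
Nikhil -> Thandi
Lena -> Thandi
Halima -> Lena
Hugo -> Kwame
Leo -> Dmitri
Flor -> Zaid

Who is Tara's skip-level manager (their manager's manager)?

Tara reports to Halima, and Halima reports to Lena. So Tara's skip-level manager is Lena.

Lena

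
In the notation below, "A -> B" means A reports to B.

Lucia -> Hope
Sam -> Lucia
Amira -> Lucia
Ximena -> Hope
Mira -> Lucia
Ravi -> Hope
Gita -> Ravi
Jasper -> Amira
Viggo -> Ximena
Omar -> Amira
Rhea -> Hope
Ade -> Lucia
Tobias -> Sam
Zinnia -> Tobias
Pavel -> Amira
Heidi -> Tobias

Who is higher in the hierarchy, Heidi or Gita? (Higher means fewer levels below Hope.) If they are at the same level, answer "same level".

Gita

Heidi is 4 levels below Hope; Gita is 2. Gita is higher.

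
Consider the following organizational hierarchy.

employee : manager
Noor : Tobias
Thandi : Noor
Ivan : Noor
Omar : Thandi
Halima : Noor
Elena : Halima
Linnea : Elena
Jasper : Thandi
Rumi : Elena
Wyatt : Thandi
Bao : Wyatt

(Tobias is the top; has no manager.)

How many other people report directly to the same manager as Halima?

2

Halima reports to Noor. Noor's other direct reports are Thandi, Ivan — 2 peers.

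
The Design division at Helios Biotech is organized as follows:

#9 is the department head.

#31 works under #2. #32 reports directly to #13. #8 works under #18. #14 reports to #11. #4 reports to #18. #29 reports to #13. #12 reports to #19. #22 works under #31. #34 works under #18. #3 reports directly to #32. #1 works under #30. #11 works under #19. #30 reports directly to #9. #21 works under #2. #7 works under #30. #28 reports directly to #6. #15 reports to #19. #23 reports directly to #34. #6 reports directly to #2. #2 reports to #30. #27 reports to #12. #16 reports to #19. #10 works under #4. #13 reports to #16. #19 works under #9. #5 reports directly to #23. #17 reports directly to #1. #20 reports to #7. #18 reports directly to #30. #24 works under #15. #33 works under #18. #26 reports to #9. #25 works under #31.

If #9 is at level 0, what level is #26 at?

Chain from #26 up to #9: #26 → #9. That is 1 step up, so #26 is 1 level below #9.

1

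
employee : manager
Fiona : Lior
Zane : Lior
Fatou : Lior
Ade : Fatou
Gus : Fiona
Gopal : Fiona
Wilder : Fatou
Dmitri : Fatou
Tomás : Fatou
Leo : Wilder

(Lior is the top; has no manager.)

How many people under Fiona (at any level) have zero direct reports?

The people in Fiona's organization with no one reporting to them are Gopal, Gus. That is 2.

2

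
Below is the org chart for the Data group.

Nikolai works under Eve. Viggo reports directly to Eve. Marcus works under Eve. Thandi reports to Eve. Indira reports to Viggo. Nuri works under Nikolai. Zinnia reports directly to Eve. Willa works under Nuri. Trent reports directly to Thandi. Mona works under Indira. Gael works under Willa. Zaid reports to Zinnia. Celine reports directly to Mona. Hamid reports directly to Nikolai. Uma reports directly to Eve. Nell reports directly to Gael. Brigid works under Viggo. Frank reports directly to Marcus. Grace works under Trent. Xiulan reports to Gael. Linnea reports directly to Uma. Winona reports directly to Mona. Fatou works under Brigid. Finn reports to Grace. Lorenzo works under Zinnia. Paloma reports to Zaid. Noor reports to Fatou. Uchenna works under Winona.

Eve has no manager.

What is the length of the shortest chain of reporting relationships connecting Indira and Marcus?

Indira is 2 levels below Eve, and Marcus is 1 level below Eve (their lowest common manager). The shortest path runs up from Indira to Eve and back down to Marcus: 2 + 1 = 3 links.

3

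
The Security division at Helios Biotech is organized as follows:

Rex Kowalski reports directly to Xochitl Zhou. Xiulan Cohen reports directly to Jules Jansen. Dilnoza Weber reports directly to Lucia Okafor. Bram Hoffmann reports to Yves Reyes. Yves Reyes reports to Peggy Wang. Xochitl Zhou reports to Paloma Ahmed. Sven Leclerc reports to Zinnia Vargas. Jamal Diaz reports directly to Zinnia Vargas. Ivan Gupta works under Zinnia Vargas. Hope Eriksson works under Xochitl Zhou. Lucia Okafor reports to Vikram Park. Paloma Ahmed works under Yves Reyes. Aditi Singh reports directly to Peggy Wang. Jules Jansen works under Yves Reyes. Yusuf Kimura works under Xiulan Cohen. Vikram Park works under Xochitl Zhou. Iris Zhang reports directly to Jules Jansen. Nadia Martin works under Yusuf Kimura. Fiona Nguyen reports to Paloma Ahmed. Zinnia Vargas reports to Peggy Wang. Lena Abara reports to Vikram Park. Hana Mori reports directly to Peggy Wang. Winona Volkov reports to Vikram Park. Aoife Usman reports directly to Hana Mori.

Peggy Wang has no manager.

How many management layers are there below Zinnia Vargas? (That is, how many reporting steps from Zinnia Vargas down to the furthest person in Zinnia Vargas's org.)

The longest chain under Zinnia Vargas runs Zinnia Vargas → Sven Leclerc, which is 1 level below Zinnia Vargas.

1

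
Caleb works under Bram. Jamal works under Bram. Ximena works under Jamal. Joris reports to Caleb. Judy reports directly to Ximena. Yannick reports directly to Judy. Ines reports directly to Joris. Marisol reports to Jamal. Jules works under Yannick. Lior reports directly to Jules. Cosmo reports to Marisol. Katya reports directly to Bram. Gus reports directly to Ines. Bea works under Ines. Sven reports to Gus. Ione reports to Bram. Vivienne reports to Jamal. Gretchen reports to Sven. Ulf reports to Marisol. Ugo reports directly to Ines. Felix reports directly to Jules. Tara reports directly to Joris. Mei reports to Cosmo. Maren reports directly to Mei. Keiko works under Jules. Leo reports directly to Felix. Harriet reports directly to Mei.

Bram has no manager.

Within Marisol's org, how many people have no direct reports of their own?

3

The people in Marisol's organization with no one reporting to them are Ulf, Harriet, Maren. That is 3.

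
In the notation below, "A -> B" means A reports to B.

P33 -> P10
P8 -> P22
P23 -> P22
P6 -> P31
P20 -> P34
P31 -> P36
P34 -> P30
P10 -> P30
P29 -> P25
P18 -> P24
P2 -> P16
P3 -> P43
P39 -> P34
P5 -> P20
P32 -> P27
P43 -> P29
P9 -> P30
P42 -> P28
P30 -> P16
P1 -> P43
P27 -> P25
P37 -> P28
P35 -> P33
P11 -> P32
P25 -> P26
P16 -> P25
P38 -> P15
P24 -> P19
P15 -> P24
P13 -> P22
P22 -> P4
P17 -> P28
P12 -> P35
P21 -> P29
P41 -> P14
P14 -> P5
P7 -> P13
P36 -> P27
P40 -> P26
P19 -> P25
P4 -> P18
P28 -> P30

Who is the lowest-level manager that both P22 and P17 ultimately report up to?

P22's chain of managers is P4, P18, P24, P19, P25, P26. P17's chain of managers is P28, P30, P16, P25, P26. The first manager that appears in both chains is P25.

P25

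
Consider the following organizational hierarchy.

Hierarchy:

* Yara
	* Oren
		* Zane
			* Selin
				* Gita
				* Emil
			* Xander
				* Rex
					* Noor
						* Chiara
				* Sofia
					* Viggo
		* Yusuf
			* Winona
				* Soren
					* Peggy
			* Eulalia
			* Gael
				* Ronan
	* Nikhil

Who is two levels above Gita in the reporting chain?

Zane

Gita reports to Selin, and Selin reports to Zane. So Gita's skip-level manager is Zane.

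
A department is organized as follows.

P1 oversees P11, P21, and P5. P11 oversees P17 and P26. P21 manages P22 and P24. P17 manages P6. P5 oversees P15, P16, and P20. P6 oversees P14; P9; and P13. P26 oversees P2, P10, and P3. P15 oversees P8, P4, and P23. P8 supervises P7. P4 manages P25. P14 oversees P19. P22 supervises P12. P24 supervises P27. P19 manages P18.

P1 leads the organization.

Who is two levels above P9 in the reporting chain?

P9 reports to P6, and P6 reports to P17. So P9's skip-level manager is P17.

P17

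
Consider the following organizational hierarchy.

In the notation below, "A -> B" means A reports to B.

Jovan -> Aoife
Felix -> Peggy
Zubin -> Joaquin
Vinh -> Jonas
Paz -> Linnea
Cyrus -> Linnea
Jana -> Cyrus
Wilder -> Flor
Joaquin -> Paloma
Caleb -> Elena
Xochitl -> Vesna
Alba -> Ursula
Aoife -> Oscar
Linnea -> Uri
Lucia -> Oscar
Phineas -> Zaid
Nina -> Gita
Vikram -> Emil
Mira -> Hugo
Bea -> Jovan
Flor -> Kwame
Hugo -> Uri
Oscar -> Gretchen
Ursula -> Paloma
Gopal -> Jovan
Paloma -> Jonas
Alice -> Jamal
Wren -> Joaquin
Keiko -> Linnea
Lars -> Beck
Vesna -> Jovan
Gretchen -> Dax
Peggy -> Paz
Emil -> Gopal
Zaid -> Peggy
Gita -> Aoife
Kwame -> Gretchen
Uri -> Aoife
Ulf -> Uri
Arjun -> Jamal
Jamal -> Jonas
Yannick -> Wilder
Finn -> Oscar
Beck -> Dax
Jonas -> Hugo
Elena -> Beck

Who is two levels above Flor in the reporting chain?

Flor reports to Kwame, and Kwame reports to Gretchen. So Flor's skip-level manager is Gretchen.

Gretchen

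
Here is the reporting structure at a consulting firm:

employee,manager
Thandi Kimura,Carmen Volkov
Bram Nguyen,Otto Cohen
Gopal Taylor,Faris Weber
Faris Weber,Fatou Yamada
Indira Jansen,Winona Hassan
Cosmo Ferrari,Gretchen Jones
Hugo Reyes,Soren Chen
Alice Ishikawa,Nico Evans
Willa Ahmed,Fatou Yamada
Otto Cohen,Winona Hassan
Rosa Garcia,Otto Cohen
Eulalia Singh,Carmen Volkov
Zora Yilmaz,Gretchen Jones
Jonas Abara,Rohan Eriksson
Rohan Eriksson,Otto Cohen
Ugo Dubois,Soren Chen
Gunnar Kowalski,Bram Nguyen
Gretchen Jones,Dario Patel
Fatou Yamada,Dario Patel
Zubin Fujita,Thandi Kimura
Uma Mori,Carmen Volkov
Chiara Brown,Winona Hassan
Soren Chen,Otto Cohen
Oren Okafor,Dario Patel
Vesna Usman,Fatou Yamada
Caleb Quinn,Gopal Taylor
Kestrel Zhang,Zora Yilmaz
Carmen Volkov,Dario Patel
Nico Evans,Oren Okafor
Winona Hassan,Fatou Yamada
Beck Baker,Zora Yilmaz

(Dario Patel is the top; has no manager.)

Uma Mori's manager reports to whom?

Dario Patel

Uma Mori reports to Carmen Volkov, and Carmen Volkov reports to Dario Patel. So Uma Mori's skip-level manager is Dario Patel.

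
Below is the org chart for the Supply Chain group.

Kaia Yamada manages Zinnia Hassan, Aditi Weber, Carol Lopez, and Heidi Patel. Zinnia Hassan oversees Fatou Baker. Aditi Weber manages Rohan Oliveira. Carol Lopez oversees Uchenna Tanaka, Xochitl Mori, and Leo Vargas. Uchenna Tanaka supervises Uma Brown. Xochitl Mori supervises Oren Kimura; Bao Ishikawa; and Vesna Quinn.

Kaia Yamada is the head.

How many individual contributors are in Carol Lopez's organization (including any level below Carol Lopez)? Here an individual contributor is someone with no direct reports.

The people in Carol Lopez's organization with no one reporting to them are Leo Vargas, Vesna Quinn, Bao Ishikawa, Oren Kimura, Uma Brown. That is 5.

5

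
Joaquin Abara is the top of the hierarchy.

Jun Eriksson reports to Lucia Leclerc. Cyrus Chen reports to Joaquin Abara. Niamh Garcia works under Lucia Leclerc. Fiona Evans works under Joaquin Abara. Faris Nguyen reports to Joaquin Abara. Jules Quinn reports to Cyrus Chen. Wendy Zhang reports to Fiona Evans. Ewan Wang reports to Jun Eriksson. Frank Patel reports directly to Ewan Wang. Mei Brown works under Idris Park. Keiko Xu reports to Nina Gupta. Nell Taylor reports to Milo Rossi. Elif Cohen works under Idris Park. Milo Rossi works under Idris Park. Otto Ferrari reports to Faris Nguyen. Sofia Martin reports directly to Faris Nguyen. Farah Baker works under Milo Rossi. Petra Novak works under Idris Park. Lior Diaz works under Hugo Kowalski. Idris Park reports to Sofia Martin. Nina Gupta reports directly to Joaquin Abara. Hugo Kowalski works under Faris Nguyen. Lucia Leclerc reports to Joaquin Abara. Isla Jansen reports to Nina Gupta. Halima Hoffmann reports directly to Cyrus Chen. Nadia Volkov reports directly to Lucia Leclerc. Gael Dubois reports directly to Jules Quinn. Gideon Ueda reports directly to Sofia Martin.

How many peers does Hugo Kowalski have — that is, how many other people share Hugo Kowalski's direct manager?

2

Hugo Kowalski reports to Faris Nguyen. Faris Nguyen's other direct reports are Sofia Martin, Otto Ferrari — 2 peers.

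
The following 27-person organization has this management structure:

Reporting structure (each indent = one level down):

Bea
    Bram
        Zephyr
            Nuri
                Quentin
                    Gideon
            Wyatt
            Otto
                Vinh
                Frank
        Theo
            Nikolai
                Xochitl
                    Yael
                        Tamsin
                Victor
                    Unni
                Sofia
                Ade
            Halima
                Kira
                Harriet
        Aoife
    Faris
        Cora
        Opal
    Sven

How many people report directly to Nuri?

Nuri directly manages Quentin. That is 1 direct report.

1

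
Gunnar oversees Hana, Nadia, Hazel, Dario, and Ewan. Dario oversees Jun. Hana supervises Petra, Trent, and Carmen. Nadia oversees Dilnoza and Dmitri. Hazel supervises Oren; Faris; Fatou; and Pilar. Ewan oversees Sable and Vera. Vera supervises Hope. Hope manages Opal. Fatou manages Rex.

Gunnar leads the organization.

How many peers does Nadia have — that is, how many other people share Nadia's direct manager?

Nadia reports to Gunnar. Gunnar's other direct reports are Dario, Hana, Hazel, Ewan — 4 peers.

4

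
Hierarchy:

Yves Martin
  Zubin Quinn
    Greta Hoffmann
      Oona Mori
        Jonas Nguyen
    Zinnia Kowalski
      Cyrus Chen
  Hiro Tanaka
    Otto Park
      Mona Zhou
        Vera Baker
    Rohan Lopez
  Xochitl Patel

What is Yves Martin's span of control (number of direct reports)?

3

Yves Martin directly manages Zubin Quinn, Hiro Tanaka, Xochitl Patel. That is 3 direct reports.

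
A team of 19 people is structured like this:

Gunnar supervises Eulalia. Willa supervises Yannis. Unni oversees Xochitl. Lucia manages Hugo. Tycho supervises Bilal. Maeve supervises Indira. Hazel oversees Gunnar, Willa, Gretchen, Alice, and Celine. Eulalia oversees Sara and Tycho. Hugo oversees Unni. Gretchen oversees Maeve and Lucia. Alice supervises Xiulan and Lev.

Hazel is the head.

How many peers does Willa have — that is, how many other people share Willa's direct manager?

4

Willa reports to Hazel. Hazel's other direct reports are Gretchen, Gunnar, Alice, Celine — 4 peers.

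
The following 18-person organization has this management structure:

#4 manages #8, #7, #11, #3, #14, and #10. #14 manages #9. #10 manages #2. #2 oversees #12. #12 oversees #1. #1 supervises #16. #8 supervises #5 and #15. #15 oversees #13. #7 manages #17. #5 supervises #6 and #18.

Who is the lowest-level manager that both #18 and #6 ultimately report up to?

#5

#18's chain of managers is #5, #8, #4. #6's chain of managers is #5, #8, #4. The first manager that appears in both chains is #5.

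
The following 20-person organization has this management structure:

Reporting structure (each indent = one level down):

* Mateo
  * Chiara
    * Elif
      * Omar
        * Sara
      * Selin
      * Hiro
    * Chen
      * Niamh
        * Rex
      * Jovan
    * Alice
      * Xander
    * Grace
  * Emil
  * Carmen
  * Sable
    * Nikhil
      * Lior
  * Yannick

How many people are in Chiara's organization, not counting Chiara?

Chiara directly manages Elif, Chen, Alice, Grace. Under Elif: Hiro, Selin, Omar, Sara (4). Under Chen: Jovan, Niamh, Rex (3). Under Alice: Xander (1). Grace has no reports. So Chiara's organization is 4 direct reports plus everyone under them: 5 + 4 + 2 + 1 = 12.

12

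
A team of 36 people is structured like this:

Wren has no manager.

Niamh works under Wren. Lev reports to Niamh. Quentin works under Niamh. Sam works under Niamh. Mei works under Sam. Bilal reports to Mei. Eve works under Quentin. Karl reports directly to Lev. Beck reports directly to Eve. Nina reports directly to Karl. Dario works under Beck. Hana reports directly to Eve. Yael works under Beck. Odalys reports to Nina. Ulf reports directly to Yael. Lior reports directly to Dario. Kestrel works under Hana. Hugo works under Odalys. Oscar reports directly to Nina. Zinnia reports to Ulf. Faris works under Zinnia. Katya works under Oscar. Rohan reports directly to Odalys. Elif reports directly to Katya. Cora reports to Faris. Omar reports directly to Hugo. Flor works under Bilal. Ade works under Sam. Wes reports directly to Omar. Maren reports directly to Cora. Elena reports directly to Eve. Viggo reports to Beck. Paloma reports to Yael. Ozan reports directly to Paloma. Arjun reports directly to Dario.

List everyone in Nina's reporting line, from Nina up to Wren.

Nina reports to Karl. Karl reports to Lev. Lev reports to Niamh. Niamh reports to Wren. Wren is at the top.

Nina -> Karl -> Lev -> Niamh -> Wren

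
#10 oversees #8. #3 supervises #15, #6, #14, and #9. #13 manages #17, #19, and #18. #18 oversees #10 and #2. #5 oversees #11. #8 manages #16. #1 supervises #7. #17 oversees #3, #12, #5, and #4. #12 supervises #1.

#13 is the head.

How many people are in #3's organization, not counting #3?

#3 directly manages #15, #9, #14, #6. #15 has no reports. #9 has no reports. #14 has no reports. #6 has no reports. So #3's organization is 4 direct reports plus everyone under them: 1 + 1 + 1 + 1 = 4.

4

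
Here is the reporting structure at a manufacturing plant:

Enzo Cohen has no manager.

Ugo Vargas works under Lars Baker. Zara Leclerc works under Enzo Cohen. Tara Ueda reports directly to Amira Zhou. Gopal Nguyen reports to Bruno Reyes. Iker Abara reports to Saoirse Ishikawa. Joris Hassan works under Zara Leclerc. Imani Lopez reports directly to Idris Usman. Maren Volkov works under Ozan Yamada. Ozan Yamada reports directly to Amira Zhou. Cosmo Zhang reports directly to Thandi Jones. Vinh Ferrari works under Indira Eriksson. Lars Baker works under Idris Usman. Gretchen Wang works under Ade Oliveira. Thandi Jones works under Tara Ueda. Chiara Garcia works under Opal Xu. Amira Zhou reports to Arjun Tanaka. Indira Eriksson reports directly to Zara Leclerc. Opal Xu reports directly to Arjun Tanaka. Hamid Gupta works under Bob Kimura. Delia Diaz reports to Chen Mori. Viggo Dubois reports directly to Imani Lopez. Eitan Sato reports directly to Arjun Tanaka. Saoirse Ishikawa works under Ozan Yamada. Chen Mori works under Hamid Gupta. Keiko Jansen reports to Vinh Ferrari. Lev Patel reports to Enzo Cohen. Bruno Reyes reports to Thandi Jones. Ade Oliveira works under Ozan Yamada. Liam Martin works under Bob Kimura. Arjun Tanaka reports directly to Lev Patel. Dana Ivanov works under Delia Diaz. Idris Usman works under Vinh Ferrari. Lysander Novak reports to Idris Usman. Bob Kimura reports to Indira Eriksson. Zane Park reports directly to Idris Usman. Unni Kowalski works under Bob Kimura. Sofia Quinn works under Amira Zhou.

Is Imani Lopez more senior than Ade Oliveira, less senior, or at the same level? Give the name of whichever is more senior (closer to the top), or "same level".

same level

Both Imani Lopez and Ade Oliveira are 5 levels below Enzo Cohen.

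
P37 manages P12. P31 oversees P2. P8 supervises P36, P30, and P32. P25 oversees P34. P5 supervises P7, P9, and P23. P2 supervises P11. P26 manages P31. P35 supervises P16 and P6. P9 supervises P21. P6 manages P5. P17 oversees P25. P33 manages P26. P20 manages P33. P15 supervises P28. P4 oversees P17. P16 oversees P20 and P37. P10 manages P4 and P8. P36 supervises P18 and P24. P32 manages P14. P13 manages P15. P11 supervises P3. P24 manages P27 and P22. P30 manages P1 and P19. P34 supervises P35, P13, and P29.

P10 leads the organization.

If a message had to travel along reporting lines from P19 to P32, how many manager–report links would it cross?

P19 is 2 levels below P8, and P32 is 1 level below P8 (their lowest common manager). The shortest path runs up from P19 to P8 and back down to P32: 2 + 1 = 3 links.

3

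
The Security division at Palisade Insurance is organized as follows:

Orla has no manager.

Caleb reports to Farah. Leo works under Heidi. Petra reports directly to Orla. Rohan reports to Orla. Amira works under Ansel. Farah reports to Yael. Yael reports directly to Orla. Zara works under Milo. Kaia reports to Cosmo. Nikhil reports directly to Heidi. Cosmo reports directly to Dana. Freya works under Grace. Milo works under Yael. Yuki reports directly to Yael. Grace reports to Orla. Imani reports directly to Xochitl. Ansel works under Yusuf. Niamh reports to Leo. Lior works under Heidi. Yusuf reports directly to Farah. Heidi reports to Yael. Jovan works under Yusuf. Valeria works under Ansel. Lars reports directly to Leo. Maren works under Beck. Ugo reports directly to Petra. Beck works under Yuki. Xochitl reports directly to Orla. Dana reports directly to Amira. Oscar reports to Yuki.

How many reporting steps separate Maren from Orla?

Chain from Maren up to Orla: Maren → Beck → Yuki → Yael → Orla. That is 4 steps up, so Maren is 4 levels below Orla.

4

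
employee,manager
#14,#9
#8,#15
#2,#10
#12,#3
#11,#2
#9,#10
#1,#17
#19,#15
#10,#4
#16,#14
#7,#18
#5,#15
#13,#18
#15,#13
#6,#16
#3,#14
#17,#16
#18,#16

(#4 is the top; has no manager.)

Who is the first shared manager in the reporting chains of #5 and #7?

#5's chain of managers is #15, #13, #18, #16, #14, #9, #10, #4. #7's chain of managers is #18, #16, #14, #9, #10, #4. The first manager that appears in both chains is #18.

#18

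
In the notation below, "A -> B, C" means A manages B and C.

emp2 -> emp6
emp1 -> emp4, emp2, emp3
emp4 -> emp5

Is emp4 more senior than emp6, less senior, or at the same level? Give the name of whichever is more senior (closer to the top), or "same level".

emp4

emp4 is 1 level below emp1; emp6 is 2. emp4 is higher.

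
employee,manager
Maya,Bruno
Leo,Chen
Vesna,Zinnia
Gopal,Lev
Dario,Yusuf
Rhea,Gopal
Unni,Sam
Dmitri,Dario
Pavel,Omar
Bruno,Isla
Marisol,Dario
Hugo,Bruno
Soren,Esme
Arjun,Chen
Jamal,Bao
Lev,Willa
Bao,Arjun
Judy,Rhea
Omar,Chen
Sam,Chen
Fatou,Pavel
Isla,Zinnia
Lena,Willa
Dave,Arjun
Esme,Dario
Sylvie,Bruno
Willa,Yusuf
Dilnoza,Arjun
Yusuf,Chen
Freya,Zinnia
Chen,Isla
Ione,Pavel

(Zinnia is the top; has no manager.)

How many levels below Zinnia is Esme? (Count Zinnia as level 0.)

5

Chain from Esme up to Zinnia: Esme → Dario → Yusuf → Chen → Isla → Zinnia. That is 5 steps up, so Esme is 5 levels below Zinnia.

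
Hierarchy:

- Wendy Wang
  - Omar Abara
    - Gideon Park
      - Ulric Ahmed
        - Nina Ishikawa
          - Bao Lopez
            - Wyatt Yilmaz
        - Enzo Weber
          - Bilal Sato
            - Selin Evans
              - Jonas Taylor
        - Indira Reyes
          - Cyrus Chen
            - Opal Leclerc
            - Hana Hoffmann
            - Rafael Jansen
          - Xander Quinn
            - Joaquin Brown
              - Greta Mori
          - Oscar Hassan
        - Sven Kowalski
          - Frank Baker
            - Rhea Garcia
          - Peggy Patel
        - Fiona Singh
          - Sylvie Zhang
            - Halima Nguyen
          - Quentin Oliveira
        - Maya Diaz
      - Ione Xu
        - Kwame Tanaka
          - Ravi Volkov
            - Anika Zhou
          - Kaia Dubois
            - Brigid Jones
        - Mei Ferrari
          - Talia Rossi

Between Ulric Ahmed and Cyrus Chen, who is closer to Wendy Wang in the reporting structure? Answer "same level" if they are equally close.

Ulric Ahmed is 3 levels below Wendy Wang; Cyrus Chen is 5. Ulric Ahmed is higher.

Ulric Ahmed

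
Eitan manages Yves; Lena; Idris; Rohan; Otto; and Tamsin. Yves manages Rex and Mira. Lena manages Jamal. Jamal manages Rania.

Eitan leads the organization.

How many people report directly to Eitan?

6

Eitan directly manages Yves, Lena, Idris, Rohan, Otto, Tamsin. That is 6 direct reports.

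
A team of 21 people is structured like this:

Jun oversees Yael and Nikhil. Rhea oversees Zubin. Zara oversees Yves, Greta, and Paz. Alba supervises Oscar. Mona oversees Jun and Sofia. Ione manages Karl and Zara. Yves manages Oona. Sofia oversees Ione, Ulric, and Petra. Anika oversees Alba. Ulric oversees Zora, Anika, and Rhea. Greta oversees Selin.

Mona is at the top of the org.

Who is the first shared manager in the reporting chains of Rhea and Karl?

Rhea's chain of managers is Ulric, Sofia, Mona. Karl's chain of managers is Ione, Sofia, Mona. The first manager that appears in both chains is Sofia.

Sofia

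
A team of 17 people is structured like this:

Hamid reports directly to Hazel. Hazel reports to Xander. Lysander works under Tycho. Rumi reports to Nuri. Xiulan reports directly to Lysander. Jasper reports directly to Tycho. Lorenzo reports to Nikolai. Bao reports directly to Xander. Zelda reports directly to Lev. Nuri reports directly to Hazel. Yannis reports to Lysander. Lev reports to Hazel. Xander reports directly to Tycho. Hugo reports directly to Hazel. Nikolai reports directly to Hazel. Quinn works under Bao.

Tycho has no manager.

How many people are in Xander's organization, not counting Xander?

11

Xander directly manages Hazel, Bao. Under Hazel: Hamid, Hugo, Lev, Zelda, Nikolai, Lorenzo, Nuri, Rumi (8). Under Bao: Quinn (1). So Xander's organization is 2 direct reports plus everyone under them: 9 + 2 = 11.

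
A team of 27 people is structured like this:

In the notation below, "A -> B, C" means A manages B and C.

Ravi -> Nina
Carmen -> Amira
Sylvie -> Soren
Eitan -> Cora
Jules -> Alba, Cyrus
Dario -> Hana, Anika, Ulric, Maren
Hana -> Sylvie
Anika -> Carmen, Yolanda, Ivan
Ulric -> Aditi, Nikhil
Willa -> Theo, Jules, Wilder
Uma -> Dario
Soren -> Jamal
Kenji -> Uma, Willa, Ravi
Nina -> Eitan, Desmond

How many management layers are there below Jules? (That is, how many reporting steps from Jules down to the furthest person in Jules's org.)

1

The longest chain under Jules runs Jules → Cyrus, which is 1 level below Jules.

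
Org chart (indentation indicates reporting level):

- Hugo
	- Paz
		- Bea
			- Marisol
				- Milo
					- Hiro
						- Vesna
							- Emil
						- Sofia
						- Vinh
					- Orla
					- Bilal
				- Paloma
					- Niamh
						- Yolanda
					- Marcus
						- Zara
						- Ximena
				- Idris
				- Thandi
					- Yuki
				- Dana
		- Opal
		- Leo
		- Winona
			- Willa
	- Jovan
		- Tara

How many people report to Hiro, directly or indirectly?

4

Hiro directly manages Vesna, Sofia, Vinh. Under Vesna: Emil (1). Sofia has no reports. Vinh has no reports. So Hiro's organization is 3 direct reports plus everyone under them: 2 + 1 + 1 = 4.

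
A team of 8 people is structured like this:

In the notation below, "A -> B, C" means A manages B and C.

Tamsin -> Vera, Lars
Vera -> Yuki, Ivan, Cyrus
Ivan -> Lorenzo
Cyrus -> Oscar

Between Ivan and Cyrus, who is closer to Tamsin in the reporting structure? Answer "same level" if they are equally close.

same level

Both Ivan and Cyrus are 2 levels below Tamsin.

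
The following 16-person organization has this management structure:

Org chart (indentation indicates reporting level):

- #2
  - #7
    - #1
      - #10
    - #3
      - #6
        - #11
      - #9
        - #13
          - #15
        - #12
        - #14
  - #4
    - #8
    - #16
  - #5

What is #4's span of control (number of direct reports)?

#4 directly manages #8, #16. That is 2 direct reports.

2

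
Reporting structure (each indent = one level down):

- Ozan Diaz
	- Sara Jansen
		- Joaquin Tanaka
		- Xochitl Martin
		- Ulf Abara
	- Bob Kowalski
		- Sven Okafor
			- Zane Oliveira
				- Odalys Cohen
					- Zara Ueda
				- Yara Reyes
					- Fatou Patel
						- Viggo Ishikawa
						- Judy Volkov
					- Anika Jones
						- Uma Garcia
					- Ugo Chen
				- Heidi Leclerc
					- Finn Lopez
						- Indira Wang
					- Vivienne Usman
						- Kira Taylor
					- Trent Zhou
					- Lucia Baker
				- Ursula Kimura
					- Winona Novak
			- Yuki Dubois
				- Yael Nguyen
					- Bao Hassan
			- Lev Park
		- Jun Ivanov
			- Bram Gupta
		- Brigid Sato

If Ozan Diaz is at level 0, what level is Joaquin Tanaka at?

2

Chain from Joaquin Tanaka up to Ozan Diaz: Joaquin Tanaka → Sara Jansen → Ozan Diaz. That is 2 steps up, so Joaquin Tanaka is 2 levels below Ozan Diaz.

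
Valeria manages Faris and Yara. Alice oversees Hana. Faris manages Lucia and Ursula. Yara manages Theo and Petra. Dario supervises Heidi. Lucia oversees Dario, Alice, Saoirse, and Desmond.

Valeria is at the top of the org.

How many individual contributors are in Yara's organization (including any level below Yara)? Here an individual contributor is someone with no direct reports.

The people in Yara's organization with no one reporting to them are Petra, Theo. That is 2.

2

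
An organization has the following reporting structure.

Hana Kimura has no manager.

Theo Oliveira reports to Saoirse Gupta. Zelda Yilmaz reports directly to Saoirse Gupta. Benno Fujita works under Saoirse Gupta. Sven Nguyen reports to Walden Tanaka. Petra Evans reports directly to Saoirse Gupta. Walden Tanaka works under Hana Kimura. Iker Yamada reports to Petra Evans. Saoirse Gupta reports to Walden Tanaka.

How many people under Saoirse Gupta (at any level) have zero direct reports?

The people in Saoirse Gupta's organization with no one reporting to them are Benno Fujita, Zelda Yilmaz, Theo Oliveira, Iker Yamada. That is 4.

4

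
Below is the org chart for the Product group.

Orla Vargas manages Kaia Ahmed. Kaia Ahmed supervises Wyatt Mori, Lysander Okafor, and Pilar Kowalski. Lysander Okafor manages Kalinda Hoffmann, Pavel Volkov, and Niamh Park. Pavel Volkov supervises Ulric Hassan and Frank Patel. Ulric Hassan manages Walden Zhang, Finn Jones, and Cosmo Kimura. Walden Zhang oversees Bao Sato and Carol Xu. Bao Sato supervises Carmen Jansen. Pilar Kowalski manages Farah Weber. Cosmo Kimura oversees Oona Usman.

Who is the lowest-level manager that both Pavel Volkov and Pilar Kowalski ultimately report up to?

Pavel Volkov's chain of managers is Lysander Okafor, Kaia Ahmed, Orla Vargas. Pilar Kowalski's chain of managers is Kaia Ahmed, Orla Vargas. The first manager that appears in both chains is Kaia Ahmed.

Kaia Ahmed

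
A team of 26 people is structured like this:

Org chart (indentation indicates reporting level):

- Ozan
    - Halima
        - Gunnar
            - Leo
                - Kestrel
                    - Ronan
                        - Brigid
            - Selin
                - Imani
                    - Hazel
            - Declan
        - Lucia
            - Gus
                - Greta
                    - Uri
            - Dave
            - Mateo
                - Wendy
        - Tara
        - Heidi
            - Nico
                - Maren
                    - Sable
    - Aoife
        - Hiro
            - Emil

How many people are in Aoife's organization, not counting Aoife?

2

Aoife directly manages Hiro. Under Hiro: Emil (1). That's 2 in total.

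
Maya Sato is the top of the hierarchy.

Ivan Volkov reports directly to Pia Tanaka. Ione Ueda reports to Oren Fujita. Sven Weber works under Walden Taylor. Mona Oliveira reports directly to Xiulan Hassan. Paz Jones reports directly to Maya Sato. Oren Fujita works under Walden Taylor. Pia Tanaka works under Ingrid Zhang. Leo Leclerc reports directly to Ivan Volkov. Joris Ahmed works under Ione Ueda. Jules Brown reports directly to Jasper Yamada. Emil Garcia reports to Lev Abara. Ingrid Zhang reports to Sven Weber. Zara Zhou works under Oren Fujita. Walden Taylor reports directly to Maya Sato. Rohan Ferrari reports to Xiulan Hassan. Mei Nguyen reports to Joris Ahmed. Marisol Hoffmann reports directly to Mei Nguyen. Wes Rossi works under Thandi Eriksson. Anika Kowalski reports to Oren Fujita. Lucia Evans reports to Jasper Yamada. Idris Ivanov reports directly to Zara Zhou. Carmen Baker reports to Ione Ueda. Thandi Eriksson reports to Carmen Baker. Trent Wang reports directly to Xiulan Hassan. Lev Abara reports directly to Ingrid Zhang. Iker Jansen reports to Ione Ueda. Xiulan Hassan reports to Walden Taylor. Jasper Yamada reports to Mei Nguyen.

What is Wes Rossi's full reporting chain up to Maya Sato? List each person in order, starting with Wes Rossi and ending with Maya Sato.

Wes Rossi reports to Thandi Eriksson. Thandi Eriksson reports to Carmen Baker. Carmen Baker reports to Ione Ueda. Ione Ueda reports to Oren Fujita. Oren Fujita reports to Walden Taylor. Walden Taylor reports to Maya Sato. Maya Sato is at the top.

Wes Rossi -> Thandi Eriksson -> Carmen Baker -> Ione Ueda -> Oren Fujita -> Walden Taylor -> Maya Sato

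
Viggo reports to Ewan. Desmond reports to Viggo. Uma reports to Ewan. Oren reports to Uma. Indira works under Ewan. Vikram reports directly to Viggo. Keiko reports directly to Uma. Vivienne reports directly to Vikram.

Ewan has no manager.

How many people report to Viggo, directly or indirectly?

3

Viggo directly manages Desmond, Vikram. Desmond has no reports. Under Vikram: Vivienne (1). So Viggo's organization is 2 direct reports plus everyone under them: 1 + 2 = 3.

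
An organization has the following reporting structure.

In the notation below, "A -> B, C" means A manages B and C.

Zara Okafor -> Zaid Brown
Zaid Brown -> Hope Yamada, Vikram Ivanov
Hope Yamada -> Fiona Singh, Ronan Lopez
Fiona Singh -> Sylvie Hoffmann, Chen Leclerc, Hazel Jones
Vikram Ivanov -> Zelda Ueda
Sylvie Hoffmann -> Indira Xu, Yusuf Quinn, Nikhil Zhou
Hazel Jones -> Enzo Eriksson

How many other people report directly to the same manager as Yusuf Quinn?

Yusuf Quinn reports to Sylvie Hoffmann. Sylvie Hoffmann's other direct reports are Indira Xu, Nikhil Zhou — 2 peers.

2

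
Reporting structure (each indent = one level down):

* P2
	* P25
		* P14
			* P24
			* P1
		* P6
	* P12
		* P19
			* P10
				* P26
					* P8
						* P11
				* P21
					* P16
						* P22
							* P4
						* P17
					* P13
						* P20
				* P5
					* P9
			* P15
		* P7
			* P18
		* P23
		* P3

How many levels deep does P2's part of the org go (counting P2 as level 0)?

The longest chain under P2 runs P2 → P12 → P19 → P10 → P21 → P16 → P22 → P4, which is 7 levels below P2.

7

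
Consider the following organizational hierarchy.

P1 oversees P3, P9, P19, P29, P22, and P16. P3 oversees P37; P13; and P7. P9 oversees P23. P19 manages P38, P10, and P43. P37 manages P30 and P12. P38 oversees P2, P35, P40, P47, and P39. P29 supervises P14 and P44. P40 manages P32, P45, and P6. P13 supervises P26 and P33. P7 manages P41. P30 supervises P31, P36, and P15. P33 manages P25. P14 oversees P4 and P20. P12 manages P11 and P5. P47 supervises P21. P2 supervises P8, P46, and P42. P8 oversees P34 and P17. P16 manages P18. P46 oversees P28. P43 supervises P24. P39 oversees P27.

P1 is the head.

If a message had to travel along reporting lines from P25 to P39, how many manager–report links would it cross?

P25 is 4 levels below P1, and P39 is 3 levels below P1 (their lowest common manager). The shortest path runs up from P25 to P1 and back down to P39: 4 + 3 = 7 links.

7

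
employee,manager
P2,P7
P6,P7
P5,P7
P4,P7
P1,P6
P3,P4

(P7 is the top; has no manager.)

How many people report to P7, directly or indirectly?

P7 directly manages P2, P6, P5, P4. P2 has no reports. Under P6: P1 (1). P5 has no reports. Under P4: P3 (1). So P7's organization is 4 direct reports plus everyone under them: 1 + 2 + 1 + 2 = 6.

6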